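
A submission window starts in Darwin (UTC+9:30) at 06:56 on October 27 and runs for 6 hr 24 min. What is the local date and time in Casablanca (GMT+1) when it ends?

04:50 on October 27

Convert start to UTC: 06:56 − 9:30 = 21:26 UTC on Oct 26.
Add 6 hours 24 minutes duration → 03:50 UTC (Oct 27).
Casablanca is UTC+1:00, so local end time = 03:50 + 1:00 = 04:50 on Oct 27.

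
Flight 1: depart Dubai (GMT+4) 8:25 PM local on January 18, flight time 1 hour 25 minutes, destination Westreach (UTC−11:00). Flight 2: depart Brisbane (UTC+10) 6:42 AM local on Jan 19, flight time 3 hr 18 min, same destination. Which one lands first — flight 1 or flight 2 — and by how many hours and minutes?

Flight 1 in UTC: 8:25 PM − 4:00 = 4:25 PM on Jan 18.
+1 hour and 25 minutes → arrive 5:50 PM UTC on Jan 18.
Flight 2 in UTC: 6:42 AM − 10:00 = 8:42 PM on Jan 18.
+3 hours and 18 minutes → arrive 12:00 AM UTC on Jan 19.
Flight 1 lands earlier by 6 hours 10 minutes.

the first, by 6 hours 10 minutes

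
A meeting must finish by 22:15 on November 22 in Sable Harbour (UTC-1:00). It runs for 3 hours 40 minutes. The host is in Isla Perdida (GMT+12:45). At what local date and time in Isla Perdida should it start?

Target end time in UTC: 22:15 + 1:00 = 23:15 on Nov 22.
Subtract 3 hours and 40 minutes → start 19:35 UTC on Nov 22.
Isla Perdida is UTC+12:45: 19:35 + 12:45 = 08:20 on Nov 23.

08:20 on November 23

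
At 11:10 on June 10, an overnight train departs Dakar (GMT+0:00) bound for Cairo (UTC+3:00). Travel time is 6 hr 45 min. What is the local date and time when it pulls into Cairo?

20:55 on June 10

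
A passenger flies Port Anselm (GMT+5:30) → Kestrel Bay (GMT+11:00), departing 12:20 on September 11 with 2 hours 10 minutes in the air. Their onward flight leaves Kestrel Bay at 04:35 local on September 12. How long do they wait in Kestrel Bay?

8 hours 35 minutes

Convert departure to UTC: 12:20 − 5:30 = 06:50 UTC on Sep 11.
Add 2 hours 10 minutes flight time → 09:00 UTC.
Kestrel Bay is UTC+11:00, so local arrival = 09:00 + 11:00 = 20:00 on Sep 11.
Layover = 04:35 − 20:00 (+1 day) = 8 hours 35 minutes.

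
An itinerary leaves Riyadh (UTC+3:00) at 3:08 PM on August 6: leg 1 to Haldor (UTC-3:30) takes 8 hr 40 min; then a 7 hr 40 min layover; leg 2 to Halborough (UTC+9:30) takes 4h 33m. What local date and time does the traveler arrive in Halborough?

Convert departure to UTC: 3:08 PM − 3:00 = 12:08 PM UTC on Aug 6.
Add 8 hours 40 minutes leg 1 → 8:48 PM UTC.
Add 7 hours and 40 minutes layover in Haldor → 4:28 AM UTC (Aug 7).
Add 4 hours 33 minutes leg 2 → 9:01 AM UTC.
Halborough is UTC+9:30, so local arrival = 9:01 AM + 9:30 = 6:31 PM on Aug 7.

6:31 PM on August 7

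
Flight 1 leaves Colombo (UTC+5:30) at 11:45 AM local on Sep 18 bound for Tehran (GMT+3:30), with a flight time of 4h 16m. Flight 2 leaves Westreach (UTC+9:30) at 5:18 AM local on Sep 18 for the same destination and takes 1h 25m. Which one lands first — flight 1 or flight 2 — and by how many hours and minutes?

the second, by 13 hours 18 minutes

Flight 1 in UTC: 11:45 AM − 5:30 = 6:15 AM on Sep 18.
+4 hours and 16 minutes → arrive 10:31 AM UTC on Sep 18.
Flight 2 in UTC: 5:18 AM − 9:30 = 7:48 PM on Sep 17.
+1 hour and 25 minutes → arrive 9:13 PM UTC on Sep 17.
Flight 2 lands earlier by 13 hours 18 minutes.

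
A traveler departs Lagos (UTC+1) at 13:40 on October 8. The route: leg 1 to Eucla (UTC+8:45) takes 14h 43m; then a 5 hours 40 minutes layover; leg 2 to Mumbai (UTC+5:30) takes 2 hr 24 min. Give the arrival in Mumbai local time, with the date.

Convert departure to UTC: 13:40 − 1:00 = 12:40 UTC on Oct 8.
Add 14 hours and 43 minutes leg 1 → 03:23 UTC (Oct 9).
Add 5 hours 40 minutes layover in Eucla → 09:03 UTC.
Add 2 hours 24 minutes leg 2 → 11:27 UTC.
Mumbai is UTC+5:30, so local arrival = 11:27 + 5:30 = 16:57 on Oct 9.

16:57 on October 9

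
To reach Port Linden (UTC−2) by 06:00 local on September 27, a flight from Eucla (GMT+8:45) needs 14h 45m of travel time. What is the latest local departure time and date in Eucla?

02:00 on Sep 27

Target arrival in UTC: 06:00 + 2:00 = 08:00 on Sep 27.
Subtract 14 hours 45 minutes → departure 17:15 UTC on Sep 26.
Eucla is UTC+8:45: 17:15 + 8:45 = 02:00 on Sep 27.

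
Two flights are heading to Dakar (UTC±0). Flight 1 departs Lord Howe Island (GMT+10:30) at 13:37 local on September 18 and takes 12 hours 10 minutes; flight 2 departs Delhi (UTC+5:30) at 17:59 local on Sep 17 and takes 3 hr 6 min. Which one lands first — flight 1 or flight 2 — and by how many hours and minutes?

Flight 1 in UTC: 13:37 − 10:30 = 03:07 on Sep 18.
+12 hours and 10 minutes → arrive 15:17 UTC on Sep 18.
Flight 2 in UTC: 17:59 − 5:30 = 12:29 on Sep 17.
+3 hours 6 minutes → arrive 15:35 UTC on Sep 17.
Flight 2 lands earlier by 23 hours 42 minutes.

the second, by 23 hours 42 minutes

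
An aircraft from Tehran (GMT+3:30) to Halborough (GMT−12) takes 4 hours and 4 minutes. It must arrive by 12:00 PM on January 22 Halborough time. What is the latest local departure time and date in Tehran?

Target arrival in UTC: 12:00 PM + 12:00 = 12:00 AM on Jan 23.
Subtract 4 hours 4 minutes → departure 7:56 PM UTC on Jan 22.
Tehran is UTC+3:30: 7:56 PM + 3:30 = 11:26 PM on Jan 22.

11:26 PM on January 22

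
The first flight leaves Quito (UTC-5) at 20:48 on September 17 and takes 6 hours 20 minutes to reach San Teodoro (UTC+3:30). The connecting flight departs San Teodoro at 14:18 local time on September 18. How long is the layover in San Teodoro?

Convert departure to UTC: 20:48 + 5:00 = 01:48 UTC on Sep 18.
Add 6 hours and 20 minutes flight time → 08:08 UTC.
San Teodoro is UTC+3:30, so local arrival = 08:08 + 3:30 = 11:38 on Sep 18.
Layover = 14:18 − 11:38 = 2 hours 40 minutes.

2 hours 40 minutes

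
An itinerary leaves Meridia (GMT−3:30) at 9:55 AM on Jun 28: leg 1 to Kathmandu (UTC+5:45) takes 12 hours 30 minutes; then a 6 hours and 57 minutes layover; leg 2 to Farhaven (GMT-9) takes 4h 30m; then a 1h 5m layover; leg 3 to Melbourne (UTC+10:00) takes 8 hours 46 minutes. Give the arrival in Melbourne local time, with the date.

9:13 AM on June 30

Convert departure to UTC: 9:55 AM + 3:30 = 1:25 PM UTC on Jun 28.
Add 12 hours and 30 minutes leg 1 → 1:55 AM UTC (Jun 29).
Add 6 hours 57 minutes layover in Kathmandu → 8:52 AM UTC.
Add 4 hours and 30 minutes leg 2 → 1:22 PM UTC.
Add 1 hour 5 minutes layover in Farhaven → 2:27 PM UTC.
Add 8 hours 46 minutes leg 3 → 11:13 PM UTC.
Melbourne is UTC+10:00, so local arrival = 11:13 PM + 10:00 = 9:13 AM on Jun 30.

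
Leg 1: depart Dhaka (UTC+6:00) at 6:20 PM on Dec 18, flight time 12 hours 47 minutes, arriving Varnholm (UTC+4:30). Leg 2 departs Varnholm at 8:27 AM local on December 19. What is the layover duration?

Convert departure to UTC: 6:20 PM − 6:00 = 12:20 PM UTC on Dec 18.
Add 12 hours and 47 minutes flight time → 1:07 AM UTC (Dec 19).
Varnholm is UTC+4:30, so local arrival = 1:07 AM + 4:30 = 5:37 AM on Dec 19.
Layover = 8:27 AM − 5:37 AM = 2 hours 50 minutes.

2 hours 50 minutes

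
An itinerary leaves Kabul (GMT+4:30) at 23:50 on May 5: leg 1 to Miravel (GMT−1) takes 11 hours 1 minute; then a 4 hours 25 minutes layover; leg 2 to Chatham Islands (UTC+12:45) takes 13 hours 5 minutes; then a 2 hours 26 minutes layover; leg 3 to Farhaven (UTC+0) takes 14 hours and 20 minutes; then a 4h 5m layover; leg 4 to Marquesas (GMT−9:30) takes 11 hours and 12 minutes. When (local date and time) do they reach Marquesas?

22:24 on May 7

Convert departure to UTC: 23:50 − 4:30 = 19:20 UTC on May 5.
Add 11 hours and 1 minute leg 1 → 06:21 UTC (May 6).
Add 4 hours and 25 minutes layover in Miravel → 10:46 UTC.
Add 13 hours 5 minutes leg 2 → 23:51 UTC.
Add 2 hours and 26 minutes layover in Chatham Islands → 02:17 UTC (May 7).
Add 14 hours 20 minutes leg 3 → 16:37 UTC.
Add 4 hours and 5 minutes layover in Farhaven → 20:42 UTC.
Add 11 hours and 12 minutes leg 4 → 07:54 UTC (May 8).
Marquesas is UTC−9:30, so local arrival = 07:54 − 9:30 = 22:24 on May 7.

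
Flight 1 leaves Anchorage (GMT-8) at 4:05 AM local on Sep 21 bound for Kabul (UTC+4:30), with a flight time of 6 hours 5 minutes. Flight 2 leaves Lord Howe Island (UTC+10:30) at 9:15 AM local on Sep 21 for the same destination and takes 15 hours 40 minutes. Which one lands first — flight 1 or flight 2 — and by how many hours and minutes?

the second, by 3 hours 45 minutes

Flight 1 in UTC: 4:05 AM + 8:00 = 12:05 PM on Sep 21.
+6 hours and 5 minutes → arrive 6:10 PM UTC on Sep 21.
Flight 2 in UTC: 9:15 AM − 10:30 = 10:45 PM on Sep 20.
+15 hours and 40 minutes → arrive 2:25 PM UTC on Sep 21.
Flight 2 lands earlier by 3 hours 45 minutes.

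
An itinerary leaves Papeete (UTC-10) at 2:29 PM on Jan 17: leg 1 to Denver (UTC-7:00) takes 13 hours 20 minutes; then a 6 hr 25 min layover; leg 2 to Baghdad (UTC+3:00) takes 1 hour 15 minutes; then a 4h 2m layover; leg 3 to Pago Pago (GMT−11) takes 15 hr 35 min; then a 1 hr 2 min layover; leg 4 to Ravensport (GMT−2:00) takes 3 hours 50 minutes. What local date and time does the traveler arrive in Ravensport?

7:58 PM on January 19

Convert departure to UTC: 2:29 PM + 10:00 = 12:29 AM UTC on Jan 18.
Add 13 hours 20 minutes leg 1 → 1:49 PM UTC.
Add 6 hours and 25 minutes layover in Denver → 8:14 PM UTC.
Add 1 hour and 15 minutes leg 2 → 9:29 PM UTC.
Add 4 hours 2 minutes layover in Baghdad → 1:31 AM UTC (Jan 19).
Add 15 hours 35 minutes leg 3 → 5:06 PM UTC.
Add 1 hour and 2 minutes layover in Pago Pago → 6:08 PM UTC.
Add 3 hours 50 minutes leg 4 → 9:58 PM UTC.
Ravensport is UTC−2:00, so local arrival = 9:58 PM − 2:00 = 7:58 PM on Jan 19.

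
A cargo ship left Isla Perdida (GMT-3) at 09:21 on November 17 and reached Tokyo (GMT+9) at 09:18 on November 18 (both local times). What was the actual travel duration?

11 hours 57 minutes

Tokyo is 12:00 ahead of Isla Perdida.
Clock-face elapsed time (ignoring zones) is 23 hours 57 minutes.
Actual elapsed = 23 hours 57 minutes − 12:00 = 11 hours 57 minutes.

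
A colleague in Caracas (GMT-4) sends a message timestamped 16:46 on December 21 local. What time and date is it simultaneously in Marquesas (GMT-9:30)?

11:16 on Dec 21

In UTC: 16:46 + 4:00 = 20:46 on Dec 21.
Marquesas is UTC−9:30: 20:46 − 9:30 = 11:16 on Dec 21.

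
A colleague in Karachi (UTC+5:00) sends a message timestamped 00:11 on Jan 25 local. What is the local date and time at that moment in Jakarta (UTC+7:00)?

Jakarta is 2:00 ahead of Karachi.
Shift by the zone difference: 00:11 + 2:00 = 02:11 on Jan 25 in Jakarta.

02:11 on January 25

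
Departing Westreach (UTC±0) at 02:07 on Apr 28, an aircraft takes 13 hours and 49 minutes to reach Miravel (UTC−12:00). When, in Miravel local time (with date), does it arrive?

03:56 on Apr 28

Westreach is at UTC+0, so departure is already 02:07 UTC on Apr 28.
Add 13 hours 49 minutes travel time → 15:56 UTC.
Miravel is UTC−12:00, so local arrival = 15:56 − 12:00 = 03:56 on Apr 28.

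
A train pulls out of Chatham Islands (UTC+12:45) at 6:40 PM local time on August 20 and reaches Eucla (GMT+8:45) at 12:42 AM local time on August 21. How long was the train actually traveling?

Departure in UTC: 6:40 PM − 12:45 = 5:55 AM on Aug 20.
Arrival in UTC: 12:42 AM − 8:45 = 3:57 PM on Aug 20.
Elapsed = 3:57 PM − 5:55 AM = 10 hours 2 minutes.

10 hours 2 minutes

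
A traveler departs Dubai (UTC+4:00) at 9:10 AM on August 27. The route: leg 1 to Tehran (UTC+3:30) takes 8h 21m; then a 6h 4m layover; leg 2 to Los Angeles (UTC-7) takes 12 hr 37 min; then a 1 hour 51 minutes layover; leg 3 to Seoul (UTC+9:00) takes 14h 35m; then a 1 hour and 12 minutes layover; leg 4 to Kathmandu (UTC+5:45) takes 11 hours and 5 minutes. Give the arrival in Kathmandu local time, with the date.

6:40 PM on Aug 29

Convert departure to UTC: 9:10 AM − 4:00 = 5:10 AM UTC on Aug 27.
Add 8 hours 21 minutes leg 1 → 1:31 PM UTC.
Add 6 hours and 4 minutes layover in Tehran → 7:35 PM UTC.
Add 12 hours and 37 minutes leg 2 → 8:12 AM UTC (Aug 28).
Add 1 hour 51 minutes layover in Los Angeles → 10:03 AM UTC.
Add 14 hours 35 minutes leg 3 → 12:38 AM UTC (Aug 29).
Add 1 hour 12 minutes layover in Seoul → 1:50 AM UTC.
Add 11 hours and 5 minutes leg 4 → 12:55 PM UTC.
Kathmandu is UTC+5:45, so local arrival = 12:55 PM + 5:45 = 6:40 PM on Aug 29.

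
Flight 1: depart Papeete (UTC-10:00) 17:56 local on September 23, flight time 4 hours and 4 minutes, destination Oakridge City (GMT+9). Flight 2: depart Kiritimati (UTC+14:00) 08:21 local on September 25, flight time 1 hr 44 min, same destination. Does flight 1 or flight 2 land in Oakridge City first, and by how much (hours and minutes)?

the first, by 12 hours 5 minutes

Flight 1 in UTC: 17:56 + 10:00 = 03:56 on Sep 24.
+4 hours 4 minutes → arrive 08:00 UTC on Sep 24.
Flight 2 in UTC: 08:21 − 14:00 = 18:21 on Sep 24.
+1 hour 44 minutes → arrive 20:05 UTC on Sep 24.
Flight 1 lands earlier by 12 hours 5 minutes.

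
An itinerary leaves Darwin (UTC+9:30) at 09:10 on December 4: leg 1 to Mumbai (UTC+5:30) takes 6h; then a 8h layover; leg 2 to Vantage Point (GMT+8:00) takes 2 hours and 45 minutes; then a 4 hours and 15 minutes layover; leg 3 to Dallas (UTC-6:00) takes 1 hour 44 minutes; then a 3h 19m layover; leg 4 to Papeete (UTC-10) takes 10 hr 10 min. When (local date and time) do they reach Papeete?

01:53 on Dec 5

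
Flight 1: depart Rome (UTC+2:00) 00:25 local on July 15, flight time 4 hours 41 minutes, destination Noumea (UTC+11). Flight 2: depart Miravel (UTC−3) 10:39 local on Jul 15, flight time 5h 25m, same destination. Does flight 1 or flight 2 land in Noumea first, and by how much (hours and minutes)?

the first, by 15 hours 58 minutes

Flight 1 in UTC: 00:25 − 2:00 = 22:25 on Jul 14.
+4 hours and 41 minutes → arrive 03:06 UTC on Jul 15.
Flight 2 in UTC: 10:39 + 3:00 = 13:39 on Jul 15.
+5 hours and 25 minutes → arrive 19:04 UTC on Jul 15.
Flight 1 lands earlier by 15 hours 58 minutes.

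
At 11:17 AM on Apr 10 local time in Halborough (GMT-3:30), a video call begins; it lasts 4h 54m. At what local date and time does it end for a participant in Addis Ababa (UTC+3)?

Convert start to UTC: 11:17 AM + 3:30 = 2:47 PM UTC on Apr 10.
Add 4 hours and 54 minutes duration → 7:41 PM UTC.
Addis Ababa is UTC+3:00, so local end time = 7:41 PM + 3:00 = 10:41 PM on Apr 10.

10:41 PM on April 10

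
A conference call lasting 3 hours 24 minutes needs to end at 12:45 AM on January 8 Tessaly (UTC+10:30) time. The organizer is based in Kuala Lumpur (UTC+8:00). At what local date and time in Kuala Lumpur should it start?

6:51 PM on January 7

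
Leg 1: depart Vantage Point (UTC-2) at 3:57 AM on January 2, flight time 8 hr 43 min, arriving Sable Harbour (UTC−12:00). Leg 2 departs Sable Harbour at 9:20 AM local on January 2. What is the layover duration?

Convert departure to UTC: 3:57 AM + 2:00 = 5:57 AM UTC on Jan 2.
Add 8 hours and 43 minutes flight time → 2:40 PM UTC.
Sable Harbour is UTC−12:00, so local arrival = 2:40 PM − 12:00 = 2:40 AM on Jan 2.
Layover = 9:20 AM − 2:40 AM = 6 hours 40 minutes.

6 hours 40 minutes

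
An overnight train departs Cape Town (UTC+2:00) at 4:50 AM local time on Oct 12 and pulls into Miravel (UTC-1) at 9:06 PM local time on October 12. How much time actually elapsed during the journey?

Miravel is 3:00 behind Cape Town.
Clock-face elapsed time (ignoring zones) is 16 hours 16 minutes.
Actual elapsed = 16 hours 16 minutes + 3:00 = 19 hours 16 minutes.

19 hours 16 minutes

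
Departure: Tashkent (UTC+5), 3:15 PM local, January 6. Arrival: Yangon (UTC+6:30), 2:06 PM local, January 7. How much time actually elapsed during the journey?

21 hours 21 minutes

Departure in UTC: 3:15 PM − 5:00 = 10:15 AM on Jan 6.
Arrival in UTC: 2:06 PM − 6:30 = 7:36 AM on Jan 7.
Elapsed = 7:36 AM − 10:15 AM (+1 day) = 21 hours 21 minutes.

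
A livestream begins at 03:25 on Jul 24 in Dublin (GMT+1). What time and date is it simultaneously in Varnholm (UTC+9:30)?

11:55 on July 24

Varnholm is 8:30 ahead of Dublin.
Shift by the zone difference: 03:25 + 8:30 = 11:55 on Jul 24 in Varnholm.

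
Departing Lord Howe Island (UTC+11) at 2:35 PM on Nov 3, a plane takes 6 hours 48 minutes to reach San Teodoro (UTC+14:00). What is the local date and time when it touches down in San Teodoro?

Convert departure to UTC: 2:35 PM − 11:00 = 3:35 AM UTC on Nov 3.
Add 6 hours and 48 minutes travel time → 10:23 AM UTC.
San Teodoro is UTC+14:00, so local arrival = 10:23 AM + 14:00 = 12:23 AM on Nov 4.

12:23 AM on November 4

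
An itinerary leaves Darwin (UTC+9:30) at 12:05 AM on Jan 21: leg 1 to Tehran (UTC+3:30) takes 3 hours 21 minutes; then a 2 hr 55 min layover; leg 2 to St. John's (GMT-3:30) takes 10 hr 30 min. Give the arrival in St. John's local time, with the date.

Convert departure to UTC: 12:05 AM − 9:30 = 2:35 PM UTC on Jan 20.
Add 3 hours and 21 minutes leg 1 → 5:56 PM UTC.
Add 2 hours and 55 minutes layover in Tehran → 8:51 PM UTC.
Add 10 hours and 30 minutes leg 2 → 7:21 AM UTC (Jan 21).
St. John's is UTC−3:30, so local arrival = 7:21 AM − 3:30 = 3:51 AM on Jan 21.

3:51 AM on Jan 21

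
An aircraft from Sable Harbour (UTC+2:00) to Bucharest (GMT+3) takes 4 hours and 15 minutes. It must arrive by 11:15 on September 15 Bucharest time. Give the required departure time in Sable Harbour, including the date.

06:00 on September 15

Target arrival in UTC: 11:15 − 3:00 = 08:15 on Sep 15.
Subtract 4 hours 15 minutes → departure 04:00 UTC on Sep 15.
Sable Harbour is UTC+2:00: 04:00 + 2:00 = 06:00 on Sep 15.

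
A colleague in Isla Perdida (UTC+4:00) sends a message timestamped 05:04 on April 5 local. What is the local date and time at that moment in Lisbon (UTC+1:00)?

In UTC: 05:04 − 4:00 = 01:04 on Apr 5.
Lisbon is UTC+1:00: 01:04 + 1:00 = 02:04 on Apr 5.

02:04 on April 5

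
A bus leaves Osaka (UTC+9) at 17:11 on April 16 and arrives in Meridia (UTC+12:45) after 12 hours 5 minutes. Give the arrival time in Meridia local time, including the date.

09:01 on April 17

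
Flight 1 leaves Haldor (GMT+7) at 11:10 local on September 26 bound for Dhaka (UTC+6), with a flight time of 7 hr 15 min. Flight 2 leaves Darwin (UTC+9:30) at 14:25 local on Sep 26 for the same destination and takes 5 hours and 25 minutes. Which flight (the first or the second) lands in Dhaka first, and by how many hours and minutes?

the second, by 1 hour 5 minutes

Flight 1 in UTC: 11:10 − 7:00 = 04:10 on Sep 26.
+7 hours and 15 minutes → arrive 11:25 UTC on Sep 26.
Flight 2 in UTC: 14:25 − 9:30 = 04:55 on Sep 26.
+5 hours and 25 minutes → arrive 10:20 UTC on Sep 26.
Flight 2 lands earlier by 1 hour 5 minutes.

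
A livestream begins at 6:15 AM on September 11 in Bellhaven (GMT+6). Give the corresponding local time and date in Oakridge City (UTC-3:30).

In UTC: 6:15 AM − 6:00 = 12:15 AM on Sep 11.
Oakridge City is UTC−3:30: 12:15 AM − 3:30 = 8:45 PM on Sep 10.

8:45 PM on Sep 10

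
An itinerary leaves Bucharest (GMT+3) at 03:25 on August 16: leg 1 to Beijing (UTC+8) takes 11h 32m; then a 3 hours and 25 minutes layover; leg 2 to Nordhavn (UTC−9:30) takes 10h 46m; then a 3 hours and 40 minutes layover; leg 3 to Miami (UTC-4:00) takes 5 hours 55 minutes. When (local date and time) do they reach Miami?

Convert departure to UTC: 03:25 − 3:00 = 00:25 UTC on Aug 16.
Add 11 hours 32 minutes leg 1 → 11:57 UTC.
Add 3 hours 25 minutes layover in Beijing → 15:22 UTC.
Add 10 hours 46 minutes leg 2 → 02:08 UTC (Aug 17).
Add 3 hours 40 minutes layover in Nordhavn → 05:48 UTC.
Add 5 hours and 55 minutes leg 3 → 11:43 UTC.
Miami is UTC−4:00, so local arrival = 11:43 − 4:00 = 07:43 on Aug 17.

07:43 on Aug 17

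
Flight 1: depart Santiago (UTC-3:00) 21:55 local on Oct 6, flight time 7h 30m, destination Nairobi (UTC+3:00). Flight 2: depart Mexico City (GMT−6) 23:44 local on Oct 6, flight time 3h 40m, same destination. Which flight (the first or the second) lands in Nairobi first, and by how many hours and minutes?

Flight 1 in UTC: 21:55 + 3:00 = 00:55 on Oct 7.
+7 hours 30 minutes → arrive 08:25 UTC on Oct 7.
Flight 2 in UTC: 23:44 + 6:00 = 05:44 on Oct 7.
+3 hours and 40 minutes → arrive 09:24 UTC on Oct 7.
Flight 1 lands earlier by 59 minutes.

the first, by 59 minutes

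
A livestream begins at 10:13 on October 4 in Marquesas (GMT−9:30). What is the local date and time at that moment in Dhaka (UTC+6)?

In UTC: 10:13 + 9:30 = 19:43 on Oct 4.
Dhaka is UTC+6:00: 19:43 + 6:00 = 01:43 on Oct 5.

01:43 on October 5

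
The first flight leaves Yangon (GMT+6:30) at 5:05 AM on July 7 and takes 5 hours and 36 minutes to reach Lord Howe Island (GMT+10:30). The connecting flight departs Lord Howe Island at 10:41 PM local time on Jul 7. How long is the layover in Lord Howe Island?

Convert departure to UTC: 5:05 AM − 6:30 = 10:35 PM UTC on Jul 6.
Add 5 hours 36 minutes flight time → 4:11 AM UTC (Jul 7).
Lord Howe Island is UTC+10:30, so local arrival = 4:11 AM + 10:30 = 2:41 PM on Jul 7.
Layover = 10:41 PM − 2:41 PM = 8 hours.

8 hours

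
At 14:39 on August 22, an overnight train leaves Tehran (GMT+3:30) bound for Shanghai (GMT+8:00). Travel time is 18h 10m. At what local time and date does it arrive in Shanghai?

Convert departure to UTC: 14:39 − 3:30 = 11:09 UTC on Aug 22.
Add 18 hours and 10 minutes travel time → 05:19 UTC (Aug 23).
Shanghai is UTC+8:00, so local arrival = 05:19 + 8:00 = 13:19 on Aug 23.

13:19 on August 23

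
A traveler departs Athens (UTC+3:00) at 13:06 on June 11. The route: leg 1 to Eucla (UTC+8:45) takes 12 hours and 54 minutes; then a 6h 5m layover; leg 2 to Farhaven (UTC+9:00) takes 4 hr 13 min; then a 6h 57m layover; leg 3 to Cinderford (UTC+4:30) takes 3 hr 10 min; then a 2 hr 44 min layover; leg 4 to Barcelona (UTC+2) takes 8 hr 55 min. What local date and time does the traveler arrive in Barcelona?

09:04 on June 13

Convert departure to UTC: 13:06 − 3:00 = 10:06 UTC on Jun 11.
Add 12 hours 54 minutes leg 1 → 23:00 UTC.
Add 6 hours and 5 minutes layover in Eucla → 05:05 UTC (Jun 12).
Add 4 hours and 13 minutes leg 2 → 09:18 UTC.
Add 6 hours and 57 minutes layover in Farhaven → 16:15 UTC.
Add 3 hours 10 minutes leg 3 → 19:25 UTC.
Add 2 hours and 44 minutes layover in Cinderford → 22:09 UTC.
Add 8 hours 55 minutes leg 4 → 07:04 UTC (Jun 13).
Barcelona is UTC+2:00, so local arrival = 07:04 + 2:00 = 09:04 on Jun 13.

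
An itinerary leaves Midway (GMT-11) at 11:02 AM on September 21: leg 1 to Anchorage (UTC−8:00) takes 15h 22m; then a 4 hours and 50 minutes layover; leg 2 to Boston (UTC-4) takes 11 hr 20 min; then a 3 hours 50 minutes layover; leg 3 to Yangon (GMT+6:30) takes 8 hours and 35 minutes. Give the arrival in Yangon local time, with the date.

12:29 AM on September 24

Convert departure to UTC: 11:02 AM + 11:00 = 10:02 PM UTC on Sep 21.
Add 15 hours 22 minutes leg 1 → 1:24 PM UTC (Sep 22).
Add 4 hours and 50 minutes layover in Anchorage → 6:14 PM UTC.
Add 11 hours 20 minutes leg 2 → 5:34 AM UTC (Sep 23).
Add 3 hours and 50 minutes layover in Boston → 9:24 AM UTC.
Add 8 hours and 35 minutes leg 3 → 5:59 PM UTC.
Yangon is UTC+6:30, so local arrival = 5:59 PM + 6:30 = 12:29 AM on Sep 24.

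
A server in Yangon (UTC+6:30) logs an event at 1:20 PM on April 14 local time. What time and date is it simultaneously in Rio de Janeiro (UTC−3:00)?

3:50 AM on April 14

In UTC: 1:20 PM − 6:30 = 6:50 AM on Apr 14.
Rio de Janeiro is UTC−3:00: 6:50 AM − 3:00 = 3:50 AM on Apr 14.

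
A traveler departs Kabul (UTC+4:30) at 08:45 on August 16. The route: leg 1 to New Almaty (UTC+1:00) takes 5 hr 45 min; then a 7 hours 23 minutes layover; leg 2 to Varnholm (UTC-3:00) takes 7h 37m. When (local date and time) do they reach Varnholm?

Convert departure to UTC: 08:45 − 4:30 = 04:15 UTC on Aug 16.
Add 5 hours 45 minutes leg 1 → 10:00 UTC.
Add 7 hours 23 minutes layover in New Almaty → 17:23 UTC.
Add 7 hours 37 minutes leg 2 → 01:00 UTC (Aug 17).
Varnholm is UTC−3:00, so local arrival = 01:00 − 3:00 = 22:00 on Aug 16.

22:00 on Aug 16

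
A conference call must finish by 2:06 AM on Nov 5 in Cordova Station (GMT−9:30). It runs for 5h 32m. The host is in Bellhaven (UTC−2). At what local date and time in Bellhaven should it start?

Target end time in UTC: 2:06 AM + 9:30 = 11:36 AM on Nov 5.
Subtract 5 hours 32 minutes → start 6:04 AM UTC on Nov 5.
Bellhaven is UTC−2:00: 6:04 AM − 2:00 = 4:04 AM on Nov 5.

4:04 AM on November 5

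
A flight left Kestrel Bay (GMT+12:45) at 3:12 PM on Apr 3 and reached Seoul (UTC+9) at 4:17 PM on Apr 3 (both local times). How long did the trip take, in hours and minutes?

Departure in UTC: 3:12 PM − 12:45 = 2:27 AM on Apr 3.
Arrival in UTC: 4:17 PM − 9:00 = 7:17 AM on Apr 3.
Elapsed = 7:17 AM − 2:27 AM = 4 hours 50 minutes.

4 hours 50 minutes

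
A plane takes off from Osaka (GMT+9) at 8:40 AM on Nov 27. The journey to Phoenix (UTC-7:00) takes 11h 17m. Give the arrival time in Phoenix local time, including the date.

3:57 AM on November 27

Convert departure to UTC: 8:40 AM − 9:00 = 11:40 PM UTC on Nov 26.
Add 11 hours and 17 minutes travel time → 10:57 AM UTC (Nov 27).
Phoenix is UTC−7:00, so local arrival = 10:57 AM − 7:00 = 3:57 AM on Nov 27.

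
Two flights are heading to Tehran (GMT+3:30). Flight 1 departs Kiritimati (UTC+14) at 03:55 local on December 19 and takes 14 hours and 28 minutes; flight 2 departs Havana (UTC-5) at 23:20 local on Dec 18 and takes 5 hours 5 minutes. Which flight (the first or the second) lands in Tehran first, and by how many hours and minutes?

Flight 1 in UTC: 03:55 − 14:00 = 13:55 on Dec 18.
+14 hours and 28 minutes → arrive 04:23 UTC on Dec 19.
Flight 2 in UTC: 23:20 + 5:00 = 04:20 on Dec 19.
+5 hours and 5 minutes → arrive 09:25 UTC on Dec 19.
Flight 1 lands earlier by 5 hours 2 minutes.

the first, by 5 hours 2 minutes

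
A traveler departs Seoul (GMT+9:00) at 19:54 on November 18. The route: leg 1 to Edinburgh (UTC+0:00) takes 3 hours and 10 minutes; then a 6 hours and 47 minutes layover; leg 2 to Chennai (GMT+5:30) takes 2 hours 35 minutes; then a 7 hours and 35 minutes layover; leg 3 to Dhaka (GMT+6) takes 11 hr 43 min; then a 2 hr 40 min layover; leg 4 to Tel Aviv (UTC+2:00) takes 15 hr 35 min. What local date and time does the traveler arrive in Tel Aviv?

14:59 on November 20

Convert departure to UTC: 19:54 − 9:00 = 10:54 UTC on Nov 18.
Add 3 hours and 10 minutes leg 1 → 14:04 UTC.
Add 6 hours and 47 minutes layover in Edinburgh → 20:51 UTC.
Add 2 hours and 35 minutes leg 2 → 23:26 UTC.
Add 7 hours 35 minutes layover in Chennai → 07:01 UTC (Nov 19).
Add 11 hours 43 minutes leg 3 → 18:44 UTC.
Add 2 hours 40 minutes layover in Dhaka → 21:24 UTC.
Add 15 hours 35 minutes leg 4 → 12:59 UTC (Nov 20).
Tel Aviv is UTC+2:00, so local arrival = 12:59 + 2:00 = 14:59 on Nov 20.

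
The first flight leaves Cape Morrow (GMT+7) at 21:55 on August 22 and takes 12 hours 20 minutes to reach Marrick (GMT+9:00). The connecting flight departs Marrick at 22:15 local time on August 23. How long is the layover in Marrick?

10 hours

Convert departure to UTC: 21:55 − 7:00 = 14:55 UTC on Aug 22.
Add 12 hours and 20 minutes flight time → 03:15 UTC (Aug 23).
Marrick is UTC+9:00, so local arrival = 03:15 + 9:00 = 12:15 on Aug 23.
Layover = 22:15 − 12:15 = 10 hours.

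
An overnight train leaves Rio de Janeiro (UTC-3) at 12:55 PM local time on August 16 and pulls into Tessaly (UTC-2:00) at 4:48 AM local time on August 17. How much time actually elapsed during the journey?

14 hours 53 minutes

Departure in UTC: 12:55 PM + 3:00 = 3:55 PM on Aug 16.
Arrival in UTC: 4:48 AM + 2:00 = 6:48 AM on Aug 17.
Elapsed = 6:48 AM − 3:55 PM (+1 day) = 14 hours 53 minutes.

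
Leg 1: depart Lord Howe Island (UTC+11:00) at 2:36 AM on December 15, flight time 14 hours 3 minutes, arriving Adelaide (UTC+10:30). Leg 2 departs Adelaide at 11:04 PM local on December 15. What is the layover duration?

Convert departure to UTC: 2:36 AM − 11:00 = 3:36 PM UTC on Dec 14.
Add 14 hours 3 minutes flight time → 5:39 AM UTC (Dec 15).
Adelaide is UTC+10:30, so local arrival = 5:39 AM + 10:30 = 4:09 PM on Dec 15.
Layover = 11:04 PM − 4:09 PM = 6 hours 55 minutes.

6 hours 55 minutes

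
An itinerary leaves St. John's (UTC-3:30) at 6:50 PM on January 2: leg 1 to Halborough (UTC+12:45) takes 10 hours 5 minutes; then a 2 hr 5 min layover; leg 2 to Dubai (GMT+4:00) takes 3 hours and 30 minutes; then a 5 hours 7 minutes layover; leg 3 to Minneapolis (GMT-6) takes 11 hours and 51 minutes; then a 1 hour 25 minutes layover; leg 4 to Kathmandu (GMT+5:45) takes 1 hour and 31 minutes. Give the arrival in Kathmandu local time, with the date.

3:39 PM on January 4

Convert departure to UTC: 6:50 PM + 3:30 = 10:20 PM UTC on Jan 2.
Add 10 hours and 5 minutes leg 1 → 8:25 AM UTC (Jan 3).
Add 2 hours 5 minutes layover in Halborough → 10:30 AM UTC.
Add 3 hours and 30 minutes leg 2 → 2:00 PM UTC.
Add 5 hours and 7 minutes layover in Dubai → 7:07 PM UTC.
Add 11 hours and 51 minutes leg 3 → 6:58 AM UTC (Jan 4).
Add 1 hour 25 minutes layover in Minneapolis → 8:23 AM UTC.
Add 1 hour and 31 minutes leg 4 → 9:54 AM UTC.
Kathmandu is UTC+5:45, so local arrival = 9:54 AM + 5:45 = 3:39 PM on Jan 4.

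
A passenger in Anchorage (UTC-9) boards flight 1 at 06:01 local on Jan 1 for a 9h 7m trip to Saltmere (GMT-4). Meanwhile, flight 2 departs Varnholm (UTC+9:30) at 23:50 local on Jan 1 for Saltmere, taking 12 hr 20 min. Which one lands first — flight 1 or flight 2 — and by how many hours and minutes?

the first, by 2 hours 32 minutes

Flight 1 in UTC: 06:01 + 9:00 = 15:01 on Jan 1.
+9 hours 7 minutes → arrive 00:08 UTC on Jan 2.
Flight 2 in UTC: 23:50 − 9:30 = 14:20 on Jan 1.
+12 hours and 20 minutes → arrive 02:40 UTC on Jan 2.
Flight 1 lands earlier by 2 hours 32 minutes.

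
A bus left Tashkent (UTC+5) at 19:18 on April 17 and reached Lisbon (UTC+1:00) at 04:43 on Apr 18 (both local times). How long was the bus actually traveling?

13 hours 25 minutes

Departure in UTC: 19:18 − 5:00 = 14:18 on Apr 17.
Arrival in UTC: 04:43 − 1:00 = 03:43 on Apr 18.
Elapsed = 03:43 − 14:18 (+1 day) = 13 hours 25 minutes.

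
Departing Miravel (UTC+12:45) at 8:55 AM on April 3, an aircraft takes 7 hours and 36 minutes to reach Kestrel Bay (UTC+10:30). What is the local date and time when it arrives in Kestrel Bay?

Convert departure to UTC: 8:55 AM − 12:45 = 8:10 PM UTC on Apr 2.
Add 7 hours and 36 minutes travel time → 3:46 AM UTC (Apr 3).
Kestrel Bay is UTC+10:30, so local arrival = 3:46 AM + 10:30 = 2:16 PM on Apr 3.

2:16 PM on April 3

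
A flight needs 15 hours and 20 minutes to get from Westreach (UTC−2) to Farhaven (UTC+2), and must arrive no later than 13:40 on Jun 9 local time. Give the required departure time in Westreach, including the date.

Target arrival in UTC: 13:40 − 2:00 = 11:40 on Jun 9.
Subtract 15 hours 20 minutes → departure 20:20 UTC on Jun 8.
Westreach is UTC−2:00: 20:20 − 2:00 = 18:20 on Jun 8.

18:20 on Jun 8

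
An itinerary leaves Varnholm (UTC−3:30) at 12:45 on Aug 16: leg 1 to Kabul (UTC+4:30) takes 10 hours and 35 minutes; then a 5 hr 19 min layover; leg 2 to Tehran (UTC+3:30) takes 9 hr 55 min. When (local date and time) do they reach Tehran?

Convert departure to UTC: 12:45 + 3:30 = 16:15 UTC on Aug 16.
Add 10 hours and 35 minutes leg 1 → 02:50 UTC (Aug 17).
Add 5 hours and 19 minutes layover in Kabul → 08:09 UTC.
Add 9 hours and 55 minutes leg 2 → 18:04 UTC.
Tehran is UTC+3:30, so local arrival = 18:04 + 3:30 = 21:34 on Aug 17.

21:34 on August 17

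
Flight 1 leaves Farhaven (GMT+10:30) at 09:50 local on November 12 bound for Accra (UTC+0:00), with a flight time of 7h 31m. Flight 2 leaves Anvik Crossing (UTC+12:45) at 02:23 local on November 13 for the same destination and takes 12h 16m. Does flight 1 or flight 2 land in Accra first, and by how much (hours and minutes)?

Flight 1 in UTC: 09:50 − 10:30 = 23:20 on Nov 11.
+7 hours 31 minutes → arrive 06:51 UTC on Nov 12.
Flight 2 in UTC: 02:23 − 12:45 = 13:38 on Nov 12.
+12 hours 16 minutes → arrive 01:54 UTC on Nov 13.
Flight 1 lands earlier by 19 hours 3 minutes.

the first, by 19 hours 3 minutes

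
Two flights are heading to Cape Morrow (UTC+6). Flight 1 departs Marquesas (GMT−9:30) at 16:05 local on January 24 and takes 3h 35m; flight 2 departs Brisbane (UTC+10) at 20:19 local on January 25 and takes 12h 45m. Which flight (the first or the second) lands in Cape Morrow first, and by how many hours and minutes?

the first, by 17 hours 54 minutes

Flight 1 in UTC: 16:05 + 9:30 = 01:35 on Jan 25.
+3 hours and 35 minutes → arrive 05:10 UTC on Jan 25.
Flight 2 in UTC: 20:19 − 10:00 = 10:19 on Jan 25.
+12 hours 45 minutes → arrive 23:04 UTC on Jan 25.
Flight 1 lands earlier by 17 hours 54 minutes.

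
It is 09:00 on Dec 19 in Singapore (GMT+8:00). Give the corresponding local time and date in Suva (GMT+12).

13:00 on Dec 19

Suva is 4:00 ahead of Singapore.
Shift by the zone difference: 09:00 + 4:00 = 13:00 on Dec 19 in Suva.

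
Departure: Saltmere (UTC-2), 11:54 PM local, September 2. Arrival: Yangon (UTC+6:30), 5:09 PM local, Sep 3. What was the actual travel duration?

8 hours 45 minutes

Departure in UTC: 11:54 PM + 2:00 = 1:54 AM on Sep 3.
Arrival in UTC: 5:09 PM − 6:30 = 10:39 AM on Sep 3.
Elapsed = 10:39 AM − 1:54 AM = 8 hours 45 minutes.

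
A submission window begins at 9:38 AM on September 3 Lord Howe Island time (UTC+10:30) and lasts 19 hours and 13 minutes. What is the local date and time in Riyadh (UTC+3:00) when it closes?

9:21 PM on September 3

Convert start to UTC: 9:38 AM − 10:30 = 11:08 PM UTC on Sep 2.
Add 19 hours 13 minutes duration → 6:21 PM UTC (Sep 3).
Riyadh is UTC+3:00, so local end time = 6:21 PM + 3:00 = 9:21 PM on Sep 3.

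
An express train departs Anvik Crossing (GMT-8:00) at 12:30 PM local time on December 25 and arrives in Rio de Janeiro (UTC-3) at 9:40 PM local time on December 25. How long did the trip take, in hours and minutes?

4 hours 10 minutes

Rio de Janeiro is 5:00 ahead of Anvik Crossing.
Clock-face elapsed time (ignoring zones) is 9 hours 10 minutes.
Actual elapsed = 9 hours 10 minutes − 5:00 = 4 hours 10 minutes.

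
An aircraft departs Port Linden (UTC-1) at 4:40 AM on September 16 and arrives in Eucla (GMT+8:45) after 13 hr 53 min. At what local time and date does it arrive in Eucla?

4:18 AM on Sep 17

Convert departure to UTC: 4:40 AM + 1:00 = 5:40 AM UTC on Sep 16.
Add 13 hours and 53 minutes travel time → 7:33 PM UTC.
Eucla is UTC+8:45, so local arrival = 7:33 PM + 8:45 = 4:18 AM on Sep 17.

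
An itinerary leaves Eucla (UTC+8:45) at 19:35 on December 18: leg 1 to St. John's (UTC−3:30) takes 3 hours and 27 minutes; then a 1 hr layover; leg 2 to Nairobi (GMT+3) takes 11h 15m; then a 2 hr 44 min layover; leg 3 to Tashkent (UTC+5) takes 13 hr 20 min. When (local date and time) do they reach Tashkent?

23:36 on December 19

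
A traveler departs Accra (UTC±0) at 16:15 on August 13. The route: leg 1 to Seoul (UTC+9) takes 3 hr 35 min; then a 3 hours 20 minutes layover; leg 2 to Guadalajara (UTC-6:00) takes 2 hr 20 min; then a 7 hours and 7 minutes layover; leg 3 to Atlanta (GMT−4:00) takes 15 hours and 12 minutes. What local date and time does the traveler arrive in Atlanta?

Accra is at UTC+0, so departure is already 16:15 UTC on Aug 13.
Add 3 hours and 35 minutes leg 1 → 19:50 UTC.
Add 3 hours and 20 minutes layover in Seoul → 23:10 UTC.
Add 2 hours and 20 minutes leg 2 → 01:30 UTC (Aug 14).
Add 7 hours 7 minutes layover in Guadalajara → 08:37 UTC.
Add 15 hours 12 minutes leg 3 → 23:49 UTC.
Atlanta is UTC−4:00, so local arrival = 23:49 − 4:00 = 19:49 on Aug 14.

19:49 on Aug 14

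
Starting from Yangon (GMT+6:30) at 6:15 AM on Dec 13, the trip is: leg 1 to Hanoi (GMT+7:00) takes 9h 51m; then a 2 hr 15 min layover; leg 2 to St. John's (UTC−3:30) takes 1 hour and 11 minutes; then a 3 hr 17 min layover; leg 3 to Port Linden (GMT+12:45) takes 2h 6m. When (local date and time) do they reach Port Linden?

Convert departure to UTC: 6:15 AM − 6:30 = 11:45 PM UTC on Dec 12.
Add 9 hours 51 minutes leg 1 → 9:36 AM UTC (Dec 13).
Add 2 hours 15 minutes layover in Hanoi → 11:51 AM UTC.
Add 1 hour and 11 minutes leg 2 → 1:02 PM UTC.
Add 3 hours and 17 minutes layover in St. John's → 4:19 PM UTC.
Add 2 hours 6 minutes leg 3 → 6:25 PM UTC.
Port Linden is UTC+12:45, so local arrival = 6:25 PM + 12:45 = 7:10 AM on Dec 14.

7:10 AM on December 14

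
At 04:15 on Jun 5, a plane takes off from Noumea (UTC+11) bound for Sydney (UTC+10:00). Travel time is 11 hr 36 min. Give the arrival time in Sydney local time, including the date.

Sydney is 1:00 behind Noumea.
After 11 hours and 36 minutes it is 15:51 in Noumea.
Shift by the zone difference: 15:51 − 1:00 = 14:51 on Jun 5 in Sydney.

14:51 on June 5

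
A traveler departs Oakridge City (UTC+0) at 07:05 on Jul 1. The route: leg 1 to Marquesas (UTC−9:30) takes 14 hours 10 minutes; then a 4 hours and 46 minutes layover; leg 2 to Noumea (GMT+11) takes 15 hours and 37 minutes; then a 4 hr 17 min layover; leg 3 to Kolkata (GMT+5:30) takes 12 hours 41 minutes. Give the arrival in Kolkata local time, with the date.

Oakridge City is at UTC+0, so departure is already 07:05 UTC on Jul 1.
Add 14 hours 10 minutes leg 1 → 21:15 UTC.
Add 4 hours and 46 minutes layover in Marquesas → 02:01 UTC (Jul 2).
Add 15 hours and 37 minutes leg 2 → 17:38 UTC.
Add 4 hours 17 minutes layover in Noumea → 21:55 UTC.
Add 12 hours 41 minutes leg 3 → 10:36 UTC (Jul 3).
Kolkata is UTC+5:30, so local arrival = 10:36 + 5:30 = 16:06 on Jul 3.

16:06 on Jul 3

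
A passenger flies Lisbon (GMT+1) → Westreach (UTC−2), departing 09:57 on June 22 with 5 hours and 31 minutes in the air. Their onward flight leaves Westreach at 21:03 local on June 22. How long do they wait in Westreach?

8 hours 35 minutes

Convert departure to UTC: 09:57 − 1:00 = 08:57 UTC on Jun 22.
Add 5 hours 31 minutes flight time → 14:28 UTC.
Westreach is UTC−2:00, so local arrival = 14:28 − 2:00 = 12:28 on Jun 22.
Layover = 21:03 − 12:28 = 8 hours 35 minutes.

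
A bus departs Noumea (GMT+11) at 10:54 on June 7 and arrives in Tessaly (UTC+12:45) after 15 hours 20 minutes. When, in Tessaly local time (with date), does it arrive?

03:59 on Jun 8

Convert departure to UTC: 10:54 − 11:00 = 23:54 UTC on Jun 6.
Add 15 hours 20 minutes travel time → 15:14 UTC (Jun 7).
Tessaly is UTC+12:45, so local arrival = 15:14 + 12:45 = 03:59 on Jun 8.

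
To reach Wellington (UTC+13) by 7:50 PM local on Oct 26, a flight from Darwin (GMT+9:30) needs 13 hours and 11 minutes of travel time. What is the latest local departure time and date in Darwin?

3:09 AM on Oct 26

Target arrival in UTC: 7:50 PM − 13:00 = 6:50 AM on Oct 26.
Subtract 13 hours 11 minutes → departure 5:39 PM UTC on Oct 25.
Darwin is UTC+9:30: 5:39 PM + 9:30 = 3:09 AM on Oct 26.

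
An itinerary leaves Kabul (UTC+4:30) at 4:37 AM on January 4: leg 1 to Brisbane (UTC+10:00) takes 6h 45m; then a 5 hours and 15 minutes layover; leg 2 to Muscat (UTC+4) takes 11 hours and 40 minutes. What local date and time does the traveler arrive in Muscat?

Convert departure to UTC: 4:37 AM − 4:30 = 12:07 AM UTC on Jan 4.
Add 6 hours and 45 minutes leg 1 → 6:52 AM UTC.
Add 5 hours and 15 minutes layover in Brisbane → 12:07 PM UTC.
Add 11 hours and 40 minutes leg 2 → 11:47 PM UTC.
Muscat is UTC+4:00, so local arrival = 11:47 PM + 4:00 = 3:47 AM on Jan 5.

3:47 AM on Jan 5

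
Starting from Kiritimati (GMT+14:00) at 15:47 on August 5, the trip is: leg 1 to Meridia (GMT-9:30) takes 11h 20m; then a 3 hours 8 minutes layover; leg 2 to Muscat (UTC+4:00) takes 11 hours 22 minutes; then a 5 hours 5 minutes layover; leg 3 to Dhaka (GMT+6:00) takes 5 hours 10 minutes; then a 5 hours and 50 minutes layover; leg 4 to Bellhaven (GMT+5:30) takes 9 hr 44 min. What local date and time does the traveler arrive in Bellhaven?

10:56 on Aug 7

Convert departure to UTC: 15:47 − 14:00 = 01:47 UTC on Aug 5.
Add 11 hours and 20 minutes leg 1 → 13:07 UTC.
Add 3 hours 8 minutes layover in Meridia → 16:15 UTC.
Add 11 hours 22 minutes leg 2 → 03:37 UTC (Aug 6).
Add 5 hours 5 minutes layover in Muscat → 08:42 UTC.
Add 5 hours and 10 minutes leg 3 → 13:52 UTC.
Add 5 hours 50 minutes layover in Dhaka → 19:42 UTC.
Add 9 hours 44 minutes leg 4 → 05:26 UTC (Aug 7).
Bellhaven is UTC+5:30, so local arrival = 05:26 + 5:30 = 10:56 on Aug 7.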